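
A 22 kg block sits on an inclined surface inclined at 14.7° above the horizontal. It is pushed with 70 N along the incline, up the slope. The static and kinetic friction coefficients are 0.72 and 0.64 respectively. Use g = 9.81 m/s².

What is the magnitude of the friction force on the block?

f ≈ 15.2 N (down the incline)

Normal force: N = m g cos θ = 22 × 9.81 × cos 14.7° = 208.8 N.
The friction needed for equilibrium is m g sin θ − P = 54.77 − 70 = -15.23 N, measured positive up-slope.
Static friction can supply at most μ_s N = 150.3 N.
Since |-15.23| ≤ 150.3 N, static friction is sufficient; f equals the required value, not μ_s N.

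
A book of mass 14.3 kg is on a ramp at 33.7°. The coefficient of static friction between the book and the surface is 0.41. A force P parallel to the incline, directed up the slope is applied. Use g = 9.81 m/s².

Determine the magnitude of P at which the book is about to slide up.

P ≈ 126 N

At impending motion up the slope, friction acts down-slope at its limit: f = μ_s N.
P is parallel to the surface, so N = m g cos θ = 117 N.
Along the incline: P = m g sin θ + μ_s N = 77.8 + 0.41×117 = 126 N.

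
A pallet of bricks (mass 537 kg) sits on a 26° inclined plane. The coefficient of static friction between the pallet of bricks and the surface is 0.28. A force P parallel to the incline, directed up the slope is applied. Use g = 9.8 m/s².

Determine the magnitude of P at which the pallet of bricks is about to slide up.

At impending motion up the slope, friction acts down-slope at its limit: f = μ_s N.
P is parallel to the surface, so N = m g cos θ = 4730 N.
Along the incline: P = m g sin θ + μ_s N = 2310 + 0.28×4730 = 3630 N.

P ≈ 3630 N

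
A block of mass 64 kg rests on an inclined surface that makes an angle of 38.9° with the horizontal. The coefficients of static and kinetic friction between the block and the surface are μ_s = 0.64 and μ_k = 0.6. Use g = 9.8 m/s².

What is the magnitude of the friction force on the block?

f ≈ 293 N (up the incline)

The normal reaction is N = m g cos θ = 488.1 N.
Along the slope the weight component is m g sin θ = 393.9 N; friction must supply exactly this, acting up-slope.
The static-friction ceiling is μ_s N = 0.64 × 488.1 = 312.4 N.
|393.9| exceeds 312.4 N, so the block slips down-slope; friction is kinetic, f = μ_k N = 0.6×488.1 = 293 N.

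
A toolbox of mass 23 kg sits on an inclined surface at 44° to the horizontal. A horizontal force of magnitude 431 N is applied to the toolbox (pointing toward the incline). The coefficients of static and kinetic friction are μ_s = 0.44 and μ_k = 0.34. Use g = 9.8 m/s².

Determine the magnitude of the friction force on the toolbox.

Resolve perpendicular to the incline: N = m g cos θ + P sin θ = 23×9.8×cos 44° + 431×sin 44° = 461.5 N.
Along the incline, the net driving force (taking up-slope positive) is P cos θ − m g sin θ = 310 − 156.6 = 153.5 N, so equilibrium requires friction f = -153.5 N (down-slope).
Maximum static friction: μ_s N = 0.44 × 461.5 = 203.1 N.
|f_req| = 153.5 ≤ 203.1 N → the toolbox is in equilibrium; friction equals the required value.

f ≈ 153 N (down the incline)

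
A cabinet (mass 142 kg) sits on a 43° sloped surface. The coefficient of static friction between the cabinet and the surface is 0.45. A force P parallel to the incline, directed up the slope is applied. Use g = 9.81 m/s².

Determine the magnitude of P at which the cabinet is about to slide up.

At impending motion up the slope, friction acts down-slope at its limit: f = μ_s N.
P is parallel to the surface, so N = m g cos θ = 1020 N.
Along the incline: P = m g sin θ + μ_s N = 950 + 0.45×1020 = 1410 N.

P ≈ 1410 N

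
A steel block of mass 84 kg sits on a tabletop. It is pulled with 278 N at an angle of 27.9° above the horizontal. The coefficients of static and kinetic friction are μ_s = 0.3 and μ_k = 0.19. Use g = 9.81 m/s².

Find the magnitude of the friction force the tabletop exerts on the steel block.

f ≈ 132 N

Vertical equilibrium gives N = m g − P sin α = 694 N.
Horizontally, friction must balance P cos α = 245.7 N.
μ_s N = 0.3 × 694 = 208.2 N.
245.7 > 208.2 N → the steel block slides; f = μ_k N = 0.19×694 = 132 N.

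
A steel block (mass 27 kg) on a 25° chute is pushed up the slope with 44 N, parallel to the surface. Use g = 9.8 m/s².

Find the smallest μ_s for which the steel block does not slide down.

N = m g cos θ = 239.8 N.
Friction must make up the shortfall along the incline: f = m g sin θ − P = 111.8 − 44 = 67.82 N.
At the threshold f = μ_s N, so μ_s,min = 67.82/239.8 = 0.283.

μ_s,min ≈ 0.283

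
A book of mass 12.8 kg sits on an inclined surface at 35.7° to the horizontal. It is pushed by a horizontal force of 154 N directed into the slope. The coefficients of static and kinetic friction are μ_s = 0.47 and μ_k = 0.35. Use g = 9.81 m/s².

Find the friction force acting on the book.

f ≈ 51.8 N (down the incline)

Normal direction: N = m g cos θ + P sin θ = 191.8 N.
Along the incline, the net driving force (taking up-slope positive) is P cos θ − m g sin θ = 125.1 − 73.27 = 51.79 N, so equilibrium requires friction f = -51.79 N (down-slope).
Maximum static friction: μ_s N = 0.47 × 191.8 = 90.16 N.
|f_req| = 51.79 ≤ 90.16 N → the book is in equilibrium; friction equals the required value.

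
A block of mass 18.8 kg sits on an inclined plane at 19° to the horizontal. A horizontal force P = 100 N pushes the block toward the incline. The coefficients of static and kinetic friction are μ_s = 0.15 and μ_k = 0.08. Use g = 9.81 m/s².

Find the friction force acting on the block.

f ≈ 16.6 N (down the incline)

Resolve perpendicular to the incline: N = m g cos θ + P sin θ = 18.8×9.81×cos 19° + 100×sin 19° = 206.9 N.
Parallel to the incline: P cos θ − m g sin θ = 94.55 − 60.04 = 34.51 N; the friction needed to balance this is 34.51 N acting down the slope.
The limit of static friction is μ_s N = 31.04 N.
The required 34.51 N exceeds the static limit, so the block slides up-slope and f = μ_k N = 0.08×206.9 = 16.6 N.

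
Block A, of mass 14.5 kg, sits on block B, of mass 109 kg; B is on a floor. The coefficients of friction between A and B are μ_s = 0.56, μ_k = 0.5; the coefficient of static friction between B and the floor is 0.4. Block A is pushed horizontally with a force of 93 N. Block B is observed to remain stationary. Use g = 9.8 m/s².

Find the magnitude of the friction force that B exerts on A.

The normal force B exerts on A is simply A's weight, N₁ = 142.1 N.
Maximum static friction on A from B: μ_s N₁ = 0.56×142.1 = 79.58 N.
P = 93 N exceeds that limit, so A slips over B and the interface friction becomes kinetic: f₁ = μ_k N₁ = 0.5×142.1 = 71.1 N.
By Newton's third law B feels 71.1 N forward from A. With B stationary, the floor's static friction on B balances it: f₂ = 71.1 N (well within μ_s(m_A+m_B)g = 484.1 N).

f ≈ 71.1 N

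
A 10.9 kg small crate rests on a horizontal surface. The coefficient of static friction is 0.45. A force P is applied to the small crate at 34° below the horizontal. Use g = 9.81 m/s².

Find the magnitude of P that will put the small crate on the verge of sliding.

P ≈ 83.3 N

N = m g + P sin α (the push presses the small crate into the horizontal surface).
At impending slip, P cos α = μ_s N = μ_s (m g + P sin α).
Solving: P (cos α − μ_s sin α) = μ_s m g → P = 0.45×107/(cos 34° − 0.45 sin 34°) = 48.1/0.5774 = 83.3 N.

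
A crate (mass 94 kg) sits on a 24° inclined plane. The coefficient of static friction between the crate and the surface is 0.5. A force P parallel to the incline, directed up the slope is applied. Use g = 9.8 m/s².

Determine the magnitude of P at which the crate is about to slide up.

P ≈ 795 N

At impending motion up the slope, friction acts down-slope at its limit: f = μ_s N.
P is parallel to the surface, so N = m g cos θ = 842 N.
Along the incline: P = m g sin θ + μ_s N = 375 + 0.5×842 = 795 N.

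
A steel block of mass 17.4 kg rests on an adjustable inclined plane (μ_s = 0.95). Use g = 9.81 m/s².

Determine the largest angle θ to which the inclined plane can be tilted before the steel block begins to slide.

At the slip threshold, m g sin θ = μ_s · m g cos θ, so tan θ = μ_s.
θ_max = arctan(0.95) = 43.5°.

θ_max ≈ 43.5°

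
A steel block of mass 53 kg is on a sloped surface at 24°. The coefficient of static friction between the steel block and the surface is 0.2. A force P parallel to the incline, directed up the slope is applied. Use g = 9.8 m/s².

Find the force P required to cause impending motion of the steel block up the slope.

P ≈ 306 N

At impending motion up the slope, friction acts down-slope at its limit: f = μ_s N.
P is parallel to the surface, so N = m g cos θ = 474 N.
Along the incline: P = m g sin θ + μ_s N = 211 + 0.2×474 = 306 N.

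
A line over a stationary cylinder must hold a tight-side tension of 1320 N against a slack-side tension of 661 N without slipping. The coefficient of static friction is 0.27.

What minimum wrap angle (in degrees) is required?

T₂/T₁ = e^{μβ} → β = ln(T₂/T₁)/μ.
β = ln(1320/661)/0.27 = 0.6916/0.27 = 2.562 rad.
In degrees: β = 2.562 × 180/π = 147°.

β_min ≈ 147°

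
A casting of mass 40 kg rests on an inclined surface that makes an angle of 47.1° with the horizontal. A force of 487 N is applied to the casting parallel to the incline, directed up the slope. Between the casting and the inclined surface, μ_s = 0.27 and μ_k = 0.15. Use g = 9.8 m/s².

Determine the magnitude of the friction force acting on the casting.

f ≈ 40 N (down the incline)

Perpendicular to the surface, N = m g cos θ = 40·9.8·cos 47.1° = 266.8 N.
For equilibrium along the incline the friction force must supply f = m g sin θ − P = 287.2 − 487 = -199.8 N (positive meaning up-slope).
Maximum static friction available: μ_s N = 0.27 × 266.8 = 72.05 N.
Since |-199.8| > 72.05 N, static friction cannot hold it; the casting slides up the incline and kinetic friction applies: f = μ_k N = 0.15 × 266.8 = 40 N.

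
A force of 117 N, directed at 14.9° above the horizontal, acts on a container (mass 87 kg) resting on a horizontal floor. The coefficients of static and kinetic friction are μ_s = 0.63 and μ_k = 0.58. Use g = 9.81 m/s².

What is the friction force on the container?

f ≈ 113 N

N = m g − P sin α = 853.5 − 117×sin 14.9° = 823.4 N.
Horizontally, friction must balance P cos α = 113.1 N.
The static-friction limit is μ_s N = 518.7 N.
113.1 ≤ 518.7 N → static; friction equals the required 113 N.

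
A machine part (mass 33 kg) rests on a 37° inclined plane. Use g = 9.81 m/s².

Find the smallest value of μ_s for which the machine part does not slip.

At the slip threshold m g sin θ = μ_s m g cos θ, so μ_s,min = tan θ.
μ_s,min = tan 37° = 0.754.

μ_s,min ≈ 0.754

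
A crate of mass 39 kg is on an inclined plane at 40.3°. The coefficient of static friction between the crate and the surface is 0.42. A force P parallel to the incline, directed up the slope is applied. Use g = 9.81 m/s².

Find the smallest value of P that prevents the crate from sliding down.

The crate tends to slide down (tan θ > μ_s), so at the point of impending slip friction acts up-slope at its limit: f = μ_s N.
P is parallel to the surface, so N = m g cos θ = 292 N.
Along the incline: P + μ_s N = m g sin θ, so P = 247 − 0.42×292 = 125 N.

P_min ≈ 125 N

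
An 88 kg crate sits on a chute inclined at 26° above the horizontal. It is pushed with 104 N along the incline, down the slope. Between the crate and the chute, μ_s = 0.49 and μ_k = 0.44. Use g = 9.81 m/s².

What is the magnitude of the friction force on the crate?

f ≈ 341 N (up the incline)

Perpendicular to the surface, N = m g cos θ = 88·9.81·cos 26° = 775.9 N.
For equilibrium along the incline the friction force must supply f = m g sin θ + P = 378.4 + 104 = 482.4 N (positive meaning up-slope).
The static-friction ceiling is μ_s N = 0.49 × 775.9 = 380.2 N.
Since |482.4| > 380.2 N, static friction cannot hold it; the crate slides down the incline and kinetic friction applies: f = μ_k N = 0.44 × 775.9 = 341 N.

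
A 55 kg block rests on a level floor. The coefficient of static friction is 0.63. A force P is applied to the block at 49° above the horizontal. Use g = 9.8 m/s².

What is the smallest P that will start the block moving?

P ≈ 300 N

N = m g − P sin α (the pull lifts the block).
At impending slip, P cos α = μ_s N = μ_s (m g − P sin α).
Solving: P (cos α + μ_s sin α) = μ_s m g → P = 0.63×539/(cos 49° + 0.63 sin 49°) = 340/1.132 = 300 N.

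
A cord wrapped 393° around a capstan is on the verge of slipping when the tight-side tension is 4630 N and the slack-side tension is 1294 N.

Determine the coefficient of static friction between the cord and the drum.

T₂/T₁ = e^{μβ} → μ = ln(T₂/T₁)/β.
β = 393° = 6.859 rad.
μ = ln(4630/1294)/6.859 = ln(3.578)/6.859 = 0.186.

μ ≈ 0.186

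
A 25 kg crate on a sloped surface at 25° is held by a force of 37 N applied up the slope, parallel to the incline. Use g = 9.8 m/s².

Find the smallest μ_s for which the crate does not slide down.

N = m g cos θ = 222 N.
Friction must make up the shortfall along the incline: f = m g sin θ − P = 103.5 − 37 = 66.54 N.
At the threshold f = μ_s N, so μ_s,min = 66.54/222 = 0.3.

μ_s,min ≈ 0.3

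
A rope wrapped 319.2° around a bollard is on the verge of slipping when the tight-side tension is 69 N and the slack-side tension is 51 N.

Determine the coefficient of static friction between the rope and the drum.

μ ≈ 0.0543

T₂/T₁ = e^{μβ} → μ = ln(T₂/T₁)/β.
β = 319.2° = 5.571 rad.
μ = ln(69/51)/5.571 = ln(1.353)/5.571 = 0.0543.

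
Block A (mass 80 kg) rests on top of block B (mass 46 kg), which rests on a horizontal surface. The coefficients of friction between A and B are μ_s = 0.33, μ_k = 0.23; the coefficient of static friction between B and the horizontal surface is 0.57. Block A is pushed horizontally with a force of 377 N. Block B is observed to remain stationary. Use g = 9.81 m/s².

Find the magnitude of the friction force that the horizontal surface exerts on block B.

f ≈ 181 N

Normal force at the A–B interface: N₁ = m_A g = 784.8 N.
Maximum static friction on A from B: μ_s N₁ = 0.33×784.8 = 259 N.
Since P = 377 N > 259 N, A slides on B; the A–B friction is kinetic: f₁ = μ_k N₁ = 0.23×784.8 = 181 N.
B experiences an equal 181 N forward from A (third law). B is in equilibrium, so the floor supplies f₂ = 181 N of static friction (limit μ_s(m_A+m_B)g = 704.6 N, not exceeded).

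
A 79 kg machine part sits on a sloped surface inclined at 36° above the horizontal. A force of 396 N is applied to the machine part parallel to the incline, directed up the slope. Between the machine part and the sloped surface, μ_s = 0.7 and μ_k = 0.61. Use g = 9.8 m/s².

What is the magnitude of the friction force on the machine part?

f ≈ 59.1 N (up the incline)

Perpendicular to the surface, N = m g cos θ = 79·9.8·cos 36° = 626.3 N.
Parallel to the incline, ΣF = 0 gives f = m g sin θ − P = 455.1 − 396 = 59.06 N (up-slope positive).
Static friction can supply at most μ_s N = 438.4 N.
Since |59.06| ≤ 438.4 N, no slip — friction simply equals what equilibrium demands.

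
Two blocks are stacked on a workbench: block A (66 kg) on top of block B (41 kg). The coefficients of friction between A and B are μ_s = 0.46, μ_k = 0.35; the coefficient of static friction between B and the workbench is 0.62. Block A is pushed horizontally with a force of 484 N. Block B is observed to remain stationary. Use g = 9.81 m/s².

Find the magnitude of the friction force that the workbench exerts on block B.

Normal force at the A–B interface: N₁ = m_A g = 647.5 N.
Maximum static friction on A from B: μ_s N₁ = 0.46×647.5 = 297.8 N.
P = 484 N exceeds that limit, so A slips over B and the interface friction becomes kinetic: f₁ = μ_k N₁ = 0.35×647.5 = 227 N.
B experiences an equal 227 N forward from A (third law). B is in equilibrium, so the floor supplies f₂ = 227 N of static friction (limit μ_s(m_A+m_B)g = 650.8 N, not exceeded).

f ≈ 227 N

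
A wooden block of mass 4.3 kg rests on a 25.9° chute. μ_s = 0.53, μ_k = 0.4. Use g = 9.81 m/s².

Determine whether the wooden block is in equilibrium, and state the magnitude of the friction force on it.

N = m g cos θ = 37.9 N.
Down-slope weight component: m g sin θ = 18.4 N.
μ_s N = 20.1 N.
18.4 ≤ 20.1 N, so it stays put; friction = 18.4 N.

f ≈ 18.4 N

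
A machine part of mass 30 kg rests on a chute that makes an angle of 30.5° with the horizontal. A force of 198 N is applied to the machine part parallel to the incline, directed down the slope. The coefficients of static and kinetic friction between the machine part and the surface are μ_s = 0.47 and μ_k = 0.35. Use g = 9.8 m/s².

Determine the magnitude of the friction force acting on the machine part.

f ≈ 88.7 N (up the incline)

The normal reaction is N = m g cos θ = 253.3 N.
The friction needed for equilibrium is m g sin θ + P = 149.2 + 198 = 347.2 N, measured positive up-slope.
Maximum static friction available: μ_s N = 0.47 × 253.3 = 119.1 N.
|347.2| exceeds 119.1 N, so the machine part slips down-slope; friction is kinetic, f = μ_k N = 0.35×253.3 = 88.7 N.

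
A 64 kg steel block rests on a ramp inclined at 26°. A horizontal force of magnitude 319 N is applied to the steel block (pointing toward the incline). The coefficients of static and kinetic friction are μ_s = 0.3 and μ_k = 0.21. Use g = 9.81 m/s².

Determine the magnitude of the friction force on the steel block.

f ≈ 11.5 N (down the incline)

Normal direction: N = m g cos θ + P sin θ = 704.1 N.
Along the incline, the net driving force (taking up-slope positive) is P cos θ − m g sin θ = 286.7 − 275.2 = 11.49 N, so equilibrium requires friction f = -11.49 N (down-slope).
Maximum static friction: μ_s N = 0.3 × 704.1 = 211.2 N.
Since 11.49 N is within the 211.2 N limit, the steel block stays put and friction is exactly 11.5 N.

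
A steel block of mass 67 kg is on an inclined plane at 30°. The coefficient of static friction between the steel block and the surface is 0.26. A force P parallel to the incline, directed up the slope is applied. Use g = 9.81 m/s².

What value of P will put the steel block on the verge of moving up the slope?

At impending motion up the slope, friction acts down-slope at its limit: f = μ_s N.
P is parallel to the surface, so N = m g cos θ = 569 N.
Along the incline: P = m g sin θ + μ_s N = 329 + 0.26×569 = 477 N.

P ≈ 477 N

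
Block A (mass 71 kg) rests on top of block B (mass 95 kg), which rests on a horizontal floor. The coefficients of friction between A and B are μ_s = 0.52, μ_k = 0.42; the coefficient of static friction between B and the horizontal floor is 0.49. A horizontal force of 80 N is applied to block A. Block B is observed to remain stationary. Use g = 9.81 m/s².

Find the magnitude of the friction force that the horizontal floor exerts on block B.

Normal force at the A–B interface: N₁ = m_A g = 696.5 N.
Maximum static friction on A from B: μ_s N₁ = 0.52×696.5 = 362.2 N.
P = 80 N is within that limit, so A and B move together (both at rest); the A–B friction is simply f₁ = P = 80 N.
By Newton's third law B feels 80 N forward from A. With B stationary, the floor's static friction on B balances it: f₂ = 80 N (well within μ_s(m_A+m_B)g = 797.9 N).

f ≈ 80 N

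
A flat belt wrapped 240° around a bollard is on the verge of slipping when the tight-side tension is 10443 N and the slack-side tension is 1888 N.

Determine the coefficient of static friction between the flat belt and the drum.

T₂/T₁ = e^{μβ} → μ = ln(T₂/T₁)/β.
β = 240° = 4.189 rad.
μ = ln(10443/1888)/4.189 = ln(5.531)/4.189 = 0.408.

μ ≈ 0.408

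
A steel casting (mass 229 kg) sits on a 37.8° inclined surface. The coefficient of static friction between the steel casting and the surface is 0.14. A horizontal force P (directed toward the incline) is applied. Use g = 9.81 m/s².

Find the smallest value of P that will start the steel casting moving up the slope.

P ≈ 2310 N

At impending motion up the slope, friction acts down-slope at its limit: f = μ_s N.
Perpendicular to the incline: N = m g cos θ + P sin θ.
Along the incline: P cos θ = m g sin θ + μ_s N = m g sin θ + μ_s (m g cos θ + P sin θ).
Solving, P (cos θ − μ_s sin θ) = m g (sin θ + μ_s cos θ), so P = 229×9.81×(sin 37.8° + 0.14 cos 37.8°)/(cos 37.8° − 0.14 sin 37.8°) = 2250×0.7235/0.7043 = 2310 N.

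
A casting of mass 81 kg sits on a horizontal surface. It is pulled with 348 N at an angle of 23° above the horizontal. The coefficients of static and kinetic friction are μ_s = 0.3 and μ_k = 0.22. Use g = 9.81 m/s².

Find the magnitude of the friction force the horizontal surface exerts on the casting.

f ≈ 145 N

Vertical equilibrium gives N = m g − P sin α = 658.6 N.
Horizontally, friction must balance P cos α = 320.3 N.
The static-friction limit is μ_s N = 197.6 N.
320.3 > 197.6 N → the casting slides; f = μ_k N = 0.22×658.6 = 145 N.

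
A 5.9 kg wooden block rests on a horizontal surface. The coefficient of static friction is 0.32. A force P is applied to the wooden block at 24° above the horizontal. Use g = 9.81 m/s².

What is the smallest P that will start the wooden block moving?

P ≈ 17.7 N

N = m g − P sin α (the pull lifts the wooden block).
At impending slip, P cos α = μ_s N = μ_s (m g − P sin α).
Solving: P (cos α + μ_s sin α) = μ_s m g → P = 0.32×57.9/(cos 24° + 0.32 sin 24°) = 18.5/1.044 = 17.7 N.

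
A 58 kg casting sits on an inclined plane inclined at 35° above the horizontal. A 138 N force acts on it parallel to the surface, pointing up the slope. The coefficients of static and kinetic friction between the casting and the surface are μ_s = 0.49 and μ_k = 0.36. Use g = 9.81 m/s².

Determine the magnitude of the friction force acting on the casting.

Perpendicular to the surface, N = m g cos θ = 58·9.81·cos 35° = 466.1 N.
The friction needed for equilibrium is m g sin θ − P = 326.4 − 138 = 188.4 N, measured positive up-slope.
Maximum static friction available: μ_s N = 0.49 × 466.1 = 228.4 N.
Since |188.4| ≤ 228.4 N, static friction is sufficient; f equals the required value, not μ_s N.

f ≈ 188 N (up the incline)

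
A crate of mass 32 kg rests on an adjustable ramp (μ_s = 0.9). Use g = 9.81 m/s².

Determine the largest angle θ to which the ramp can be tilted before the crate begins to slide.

At the slip threshold, m g sin θ = μ_s · m g cos θ, so tan θ = μ_s.
θ_max = arctan(0.9) = 42°.

θ_max ≈ 42°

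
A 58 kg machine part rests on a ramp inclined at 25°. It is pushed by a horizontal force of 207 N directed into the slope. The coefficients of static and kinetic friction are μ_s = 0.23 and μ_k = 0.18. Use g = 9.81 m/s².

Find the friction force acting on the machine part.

f ≈ 52.9 N (up the incline)

Resolve perpendicular to the incline: N = m g cos θ + P sin θ = 58×9.81×cos 25° + 207×sin 25° = 603.2 N.
Parallel to the incline: P cos θ − m g sin θ = 187.6 − 240.5 = -52.86 N; the friction needed to balance this is 52.86 N acting up the slope.
The limit of static friction is μ_s N = 138.7 N.
Since 52.86 N is within the 138.7 N limit, the machine part stays put and friction is exactly 52.9 N.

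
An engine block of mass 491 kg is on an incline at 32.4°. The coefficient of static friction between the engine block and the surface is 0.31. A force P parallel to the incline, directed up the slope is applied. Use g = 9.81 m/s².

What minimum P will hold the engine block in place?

P_min ≈ 1320 N

The engine block tends to slide down (tan θ > μ_s), so at the point of impending slip friction acts up-slope at its limit: f = μ_s N.
P is parallel to the surface, so N = m g cos θ = 4070 N.
Along the incline: P + μ_s N = m g sin θ, so P = 2580 − 0.31×4070 = 1320 N.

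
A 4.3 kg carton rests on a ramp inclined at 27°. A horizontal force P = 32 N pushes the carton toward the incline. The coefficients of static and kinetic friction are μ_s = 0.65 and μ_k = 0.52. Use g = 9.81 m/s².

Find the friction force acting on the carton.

f ≈ 9.36 N (down the incline)

Normal direction: N = m g cos θ + P sin θ = 52.11 N.
Along the incline, the net driving force (taking up-slope positive) is P cos θ − m g sin θ = 28.51 − 19.15 = 9.362 N, so equilibrium requires friction f = -9.362 N (down-slope).
Maximum static friction: μ_s N = 0.65 × 52.11 = 33.87 N.
|f_req| = 9.362 ≤ 33.87 N → the carton is in equilibrium; friction equals the required value.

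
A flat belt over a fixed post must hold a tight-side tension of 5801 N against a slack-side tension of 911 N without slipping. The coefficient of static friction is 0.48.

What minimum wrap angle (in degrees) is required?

T₂/T₁ = e^{μβ} → β = ln(T₂/T₁)/μ.
β = ln(5801/911)/0.48 = 1.851/0.48 = 3.857 rad.
In degrees: β = 3.857 × 180/π = 221°.

β_min ≈ 221°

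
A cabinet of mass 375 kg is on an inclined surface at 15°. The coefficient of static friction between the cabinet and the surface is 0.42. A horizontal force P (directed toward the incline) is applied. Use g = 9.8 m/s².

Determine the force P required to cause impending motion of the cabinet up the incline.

P ≈ 2850 N

At impending motion up the slope, friction acts down-slope at its limit: f = μ_s N.
Perpendicular to the incline: N = m g cos θ + P sin θ.
Along the incline: P cos θ = m g sin θ + μ_s N = m g sin θ + μ_s (m g cos θ + P sin θ).
Solving, P (cos θ − μ_s sin θ) = m g (sin θ + μ_s cos θ), so P = 375×9.8×(sin 15° + 0.42 cos 15°)/(cos 15° − 0.42 sin 15°) = 3680×0.6645/0.8572 = 2850 N.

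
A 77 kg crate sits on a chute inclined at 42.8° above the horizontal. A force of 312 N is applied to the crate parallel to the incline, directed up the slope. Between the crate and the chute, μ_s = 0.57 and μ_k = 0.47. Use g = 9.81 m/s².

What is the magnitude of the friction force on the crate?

f ≈ 201 N (up the incline)

The normal reaction is N = m g cos θ = 554.2 N.
Parallel to the incline, ΣF = 0 gives f = m g sin θ − P = 513.2 − 312 = 201.2 N (up-slope positive).
Static friction can supply at most μ_s N = 315.9 N.
Since |201.2| ≤ 315.9 N, the crate remains in static equilibrium and friction takes exactly the required value.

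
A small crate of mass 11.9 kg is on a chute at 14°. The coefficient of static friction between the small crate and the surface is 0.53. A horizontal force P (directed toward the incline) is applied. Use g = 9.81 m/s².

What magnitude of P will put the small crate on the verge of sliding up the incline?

P ≈ 105 N

At impending motion up the slope, friction acts down-slope at its limit: f = μ_s N.
Perpendicular to the incline: N = m g cos θ + P sin θ.
Along the incline: P cos θ = m g sin θ + μ_s N = m g sin θ + μ_s (m g cos θ + P sin θ).
Solving, P (cos θ − μ_s sin θ) = m g (sin θ + μ_s cos θ), so P = 11.9×9.81×(sin 14° + 0.53 cos 14°)/(cos 14° − 0.53 sin 14°) = 117×0.7562/0.8421 = 105 N.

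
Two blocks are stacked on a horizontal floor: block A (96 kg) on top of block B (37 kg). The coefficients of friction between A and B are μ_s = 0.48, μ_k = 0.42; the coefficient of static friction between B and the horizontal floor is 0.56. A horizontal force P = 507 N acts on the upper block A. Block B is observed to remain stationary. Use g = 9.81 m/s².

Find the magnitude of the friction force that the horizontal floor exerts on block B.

f ≈ 396 N

Between the blocks, N₁ = m_A g = 941.8 N.
Maximum static friction on A from B: μ_s N₁ = 0.48×941.8 = 452 N.
Since P = 507 N > 452 N, A slides on B; the A–B friction is kinetic: f₁ = μ_k N₁ = 0.42×941.8 = 396 N.
By Newton's third law B feels 396 N forward from A. With B stationary, the floor's static friction on B balances it: f₂ = 396 N (well within μ_s(m_A+m_B)g = 730.6 N).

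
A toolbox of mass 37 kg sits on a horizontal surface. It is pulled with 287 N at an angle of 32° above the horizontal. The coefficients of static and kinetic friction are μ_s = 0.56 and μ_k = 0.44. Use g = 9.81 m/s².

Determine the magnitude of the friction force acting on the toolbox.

f ≈ 92.8 N

Vertical equilibrium gives N = m g − P sin α = 210.9 N.
Horizontally, friction must balance P cos α = 243.4 N.
The static-friction limit is μ_s N = 118.1 N.
The required friction exceeds μ_s N, so the toolbox moves and f = μ_k N = 92.8 N.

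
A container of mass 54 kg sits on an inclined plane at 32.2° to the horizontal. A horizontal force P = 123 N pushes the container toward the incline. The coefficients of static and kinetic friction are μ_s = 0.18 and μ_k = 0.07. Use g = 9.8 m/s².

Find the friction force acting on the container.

f ≈ 35.9 N (up the incline)

The horizontal push has a component P sin θ into the surface, so N = m g cos θ + P sin θ = 447.8 + 65.54 = 513.3 N.
Parallel to the incline: P cos θ − m g sin θ = 104.1 − 282 = -177.9 N; the friction needed to balance this is 177.9 N acting up the slope.
Maximum static friction: μ_s N = 0.18 × 513.3 = 92.4 N.
The required 177.9 N exceeds the static limit, so the container slides down-slope and f = μ_k N = 0.07×513.3 = 35.9 N.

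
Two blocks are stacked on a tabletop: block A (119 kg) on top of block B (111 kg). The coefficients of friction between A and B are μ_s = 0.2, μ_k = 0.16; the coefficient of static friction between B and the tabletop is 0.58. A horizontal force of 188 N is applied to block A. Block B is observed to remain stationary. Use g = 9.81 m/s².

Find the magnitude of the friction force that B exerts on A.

f ≈ 188 N

The normal force B exerts on A is simply A's weight, N₁ = 1167 N.
So the A–B interface can sustain at most μ_s N₁ = 233.5 N of static friction.
P = 188 N is within that limit, so A and B move together (both at rest); the A–B friction is simply f₁ = P = 188 N.
By Newton's third law B feels 188 N forward from A. With B stationary, the floor's static friction on B balances it: f₂ = 188 N (well within μ_s(m_A+m_B)g = 1309 N).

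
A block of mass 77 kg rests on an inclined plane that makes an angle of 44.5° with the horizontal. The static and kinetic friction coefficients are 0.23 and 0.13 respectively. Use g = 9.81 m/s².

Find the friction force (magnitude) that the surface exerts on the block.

Perpendicular to the surface, N = m g cos θ = 77·9.81·cos 44.5° = 538.8 N.
Along the slope the weight component is m g sin θ = 529.4 N; friction must supply exactly this, acting up-slope.
Maximum static friction available: μ_s N = 0.23 × 538.8 = 123.9 N.
Since |529.4| > 123.9 N, static friction cannot hold it; the block slides down the incline and kinetic friction applies: f = μ_k N = 0.13 × 538.8 = 70 N.

f ≈ 70 N (up the incline)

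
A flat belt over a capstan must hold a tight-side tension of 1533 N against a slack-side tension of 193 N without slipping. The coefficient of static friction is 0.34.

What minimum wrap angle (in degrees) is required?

T₂/T₁ = e^{μβ} → β = ln(T₂/T₁)/μ.
β = ln(1533/193)/0.34 = 2.072/0.34 = 6.095 rad.
In degrees: β = 6.095 × 180/π = 349°.

β_min ≈ 349°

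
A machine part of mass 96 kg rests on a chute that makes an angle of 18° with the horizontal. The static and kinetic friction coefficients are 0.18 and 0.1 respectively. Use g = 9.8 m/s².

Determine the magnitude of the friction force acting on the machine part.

The normal reaction is N = m g cos θ = 894.8 N.
For equilibrium along the incline, friction must balance the weight component: f = m g sin θ = 290.7 N up the slope.
Static friction can supply at most μ_s N = 161.1 N.
Since |290.7| > 161.1 N, static friction cannot hold it; the machine part slides down the incline and kinetic friction applies: f = μ_k N = 0.1 × 894.8 = 89.5 N.

f ≈ 89.5 N (up the incline)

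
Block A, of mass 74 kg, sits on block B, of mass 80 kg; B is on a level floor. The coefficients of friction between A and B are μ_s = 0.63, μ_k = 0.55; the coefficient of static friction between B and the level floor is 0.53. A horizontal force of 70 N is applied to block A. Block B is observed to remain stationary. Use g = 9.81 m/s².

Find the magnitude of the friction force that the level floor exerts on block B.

f ≈ 70 N

Between the blocks, N₁ = m_A g = 725.9 N.
Maximum static friction on A from B: μ_s N₁ = 0.63×725.9 = 457.3 N.
Since P = 70 N ≤ 457.3 N, A does not slip on B; friction on A equals P = 70 N.
B experiences an equal 70 N forward from A (third law). B is in equilibrium, so the floor supplies f₂ = 70 N of static friction (limit μ_s(m_A+m_B)g = 800.7 N, not exceeded).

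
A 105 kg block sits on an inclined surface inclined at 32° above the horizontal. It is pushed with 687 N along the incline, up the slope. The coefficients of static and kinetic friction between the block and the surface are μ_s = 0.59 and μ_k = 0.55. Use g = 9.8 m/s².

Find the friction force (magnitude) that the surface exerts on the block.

Normal force: N = m g cos θ = 105 × 9.8 × cos 32° = 872.6 N.
For equilibrium along the incline the friction force must supply f = m g sin θ − P = 545.3 − 687 = -141.7 N (positive meaning up-slope).
The static-friction ceiling is μ_s N = 0.59 × 872.6 = 514.9 N.
Since |-141.7| ≤ 514.9 N, no slip — friction simply equals what equilibrium demands.

f ≈ 142 N (down the incline)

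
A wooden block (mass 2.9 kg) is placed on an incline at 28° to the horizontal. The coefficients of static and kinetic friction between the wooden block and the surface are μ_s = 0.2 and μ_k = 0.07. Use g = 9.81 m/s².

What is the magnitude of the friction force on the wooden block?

f ≈ 1.76 N (up the incline)

Perpendicular to the surface, N = m g cos θ = 2.9·9.81·cos 28° = 25.12 N.
For equilibrium along the incline, friction must balance the weight component: f = m g sin θ = 13.36 N up the slope.
Static friction can supply at most μ_s N = 5.024 N.
Since |13.36| > 5.024 N, static friction cannot hold it; the wooden block slides down the incline and kinetic friction applies: f = μ_k N = 0.07 × 25.12 = 1.76 N.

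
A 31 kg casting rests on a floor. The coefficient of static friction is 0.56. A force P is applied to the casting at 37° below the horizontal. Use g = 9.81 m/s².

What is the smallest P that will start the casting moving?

N = m g + P sin α (the push presses the casting into the floor).
At impending slip, P cos α = μ_s N = μ_s (m g + P sin α).
Solving: P (cos α − μ_s sin α) = μ_s m g → P = 0.56×304/(cos 37° − 0.56 sin 37°) = 170/0.4616 = 369 N.

P ≈ 369 N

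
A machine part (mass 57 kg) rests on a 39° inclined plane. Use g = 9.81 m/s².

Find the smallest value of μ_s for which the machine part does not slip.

μ_s,min ≈ 0.81

At the slip threshold m g sin θ = μ_s m g cos θ, so μ_s,min = tan θ.
μ_s,min = tan 39° = 0.81.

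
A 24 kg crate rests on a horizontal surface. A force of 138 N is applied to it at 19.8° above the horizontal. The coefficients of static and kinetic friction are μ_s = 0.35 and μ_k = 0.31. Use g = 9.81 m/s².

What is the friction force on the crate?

f ≈ 58.5 N

N = m g − P sin α = 235.4 − 138×sin 19.8° = 188.7 N.
The horizontal driving force is P cos α = 129.8 N, so equilibrium needs friction f = 129.8 N.
μ_s N = 0.35 × 188.7 = 66.04 N.
The required friction exceeds μ_s N, so the crate moves and f = μ_k N = 58.5 N.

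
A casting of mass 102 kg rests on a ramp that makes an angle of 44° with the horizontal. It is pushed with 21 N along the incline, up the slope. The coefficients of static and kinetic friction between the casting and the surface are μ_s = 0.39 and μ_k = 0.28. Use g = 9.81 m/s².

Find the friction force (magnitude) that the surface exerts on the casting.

f ≈ 202 N (up the incline)

Normal force: N = m g cos θ = 102 × 9.81 × cos 44° = 719.8 N.
The friction needed for equilibrium is m g sin θ − P = 695.1 − 21 = 674.1 N, measured positive up-slope.
Static friction can supply at most μ_s N = 280.7 N.
|674.1| exceeds 280.7 N, so the casting slips down-slope; friction is kinetic, f = μ_k N = 0.28×719.8 = 202 N.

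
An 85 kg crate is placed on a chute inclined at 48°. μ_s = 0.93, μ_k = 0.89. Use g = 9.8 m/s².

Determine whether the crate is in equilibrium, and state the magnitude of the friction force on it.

f ≈ 496 N

N = m g cos θ = 557 N.
Down-slope weight component: m g sin θ = 619 N.
μ_s N = 518 N.
619 > 518 N, so it slides; kinetic friction f = μ_k N = 0.89×557 = 496 N.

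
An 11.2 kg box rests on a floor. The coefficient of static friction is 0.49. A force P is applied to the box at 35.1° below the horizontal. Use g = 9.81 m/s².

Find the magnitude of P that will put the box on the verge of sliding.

N = m g + P sin α (the push presses the box into the floor).
At impending slip, P cos α = μ_s N = μ_s (m g + P sin α).
Solving: P (cos α − μ_s sin α) = μ_s m g → P = 0.49×110/(cos 35.1° − 0.49 sin 35.1°) = 53.8/0.5364 = 100 N.

P ≈ 100 N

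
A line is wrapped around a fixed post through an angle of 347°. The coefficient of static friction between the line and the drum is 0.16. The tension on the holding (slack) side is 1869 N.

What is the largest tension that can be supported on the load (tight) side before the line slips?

At impending slip the capstan equation gives T₂/T₁ = e^{μβ} with β in radians.
β = 347° × π/180 = 6.056 rad.
e^{μβ} = e^{0.16×6.056} = 2.635.
T₂ = T₁ · e^{μβ} = 1869 × 2.635 = 4930 N.

T_max ≈ 4930 N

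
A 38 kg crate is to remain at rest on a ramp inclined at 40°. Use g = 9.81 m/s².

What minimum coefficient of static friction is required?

μ_s,min ≈ 0.839

At the slip threshold m g sin θ = μ_s m g cos θ, so μ_s,min = tan θ.
μ_s,min = tan 40° = 0.839.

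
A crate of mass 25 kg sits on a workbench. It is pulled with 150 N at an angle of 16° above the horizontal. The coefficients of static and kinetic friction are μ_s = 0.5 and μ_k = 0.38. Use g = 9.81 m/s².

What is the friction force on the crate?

f ≈ 77.5 N

The vertical component of P reduces the normal force: N = m g − P sin α = 245.2 − 41.35 = 203.9 N.
Horizontally, friction must balance P cos α = 144.2 N.
μ_s N = 0.5 × 203.9 = 102 N.
144.2 > 102 N → the crate slides; f = μ_k N = 0.38×203.9 = 77.5 N.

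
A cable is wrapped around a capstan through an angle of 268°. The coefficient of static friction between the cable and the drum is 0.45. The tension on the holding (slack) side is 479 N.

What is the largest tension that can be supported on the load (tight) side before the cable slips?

T_max ≈ 3930 N

At impending slip the capstan equation gives T₂/T₁ = e^{μβ} with β in radians.
β = 268° × π/180 = 4.677 rad.
e^{μβ} = e^{0.45×4.677} = 8.206.
T₂ = T₁ · e^{μβ} = 479 × 8.206 = 3930 N.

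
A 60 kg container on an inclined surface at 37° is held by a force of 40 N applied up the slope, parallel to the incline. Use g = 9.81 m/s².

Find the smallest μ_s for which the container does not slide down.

μ_s,min ≈ 0.668

N = m g cos θ = 470.1 N.
Friction must make up the shortfall along the incline: f = m g sin θ − P = 354.2 − 40 = 314.2 N.
At the threshold f = μ_s N, so μ_s,min = 314.2/470.1 = 0.668.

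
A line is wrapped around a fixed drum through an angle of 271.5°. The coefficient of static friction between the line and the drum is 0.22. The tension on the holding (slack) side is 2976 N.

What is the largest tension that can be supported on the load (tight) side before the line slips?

At impending slip the capstan equation gives T₂/T₁ = e^{μβ} with β in radians.
β = 271.5° × π/180 = 4.739 rad.
e^{μβ} = e^{0.22×4.739} = 2.836.
T₂ = T₁ · e^{μβ} = 2976 × 2.836 = 8440 N.

T_max ≈ 8440 N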